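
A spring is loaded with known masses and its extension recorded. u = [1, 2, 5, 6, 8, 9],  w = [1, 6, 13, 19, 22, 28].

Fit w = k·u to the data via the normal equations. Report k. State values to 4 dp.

k = 2.9384

Setting ∂/∂k … = 0 gives: 211·k = 620.
(Σu·u = 211, Σu·w = 620.)
Hence k = 620 / 211 ≈ 2.93839.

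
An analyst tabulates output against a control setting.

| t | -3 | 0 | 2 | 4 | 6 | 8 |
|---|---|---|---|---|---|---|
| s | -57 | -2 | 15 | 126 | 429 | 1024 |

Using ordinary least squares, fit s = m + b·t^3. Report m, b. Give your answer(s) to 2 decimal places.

m = -2.26, b = 2.00

Setting ∂/∂m … = 0 gives: 6·m + 773·b = 1535;  773·m + 313689·b = 626675.
Determinant 6·313689 − 773² = 1284605.
m = (1535·313689 − 773·626675)/1284605 = -581432/256921; b = (6·626675 − 773·1535)/1284605 = 514699/256921.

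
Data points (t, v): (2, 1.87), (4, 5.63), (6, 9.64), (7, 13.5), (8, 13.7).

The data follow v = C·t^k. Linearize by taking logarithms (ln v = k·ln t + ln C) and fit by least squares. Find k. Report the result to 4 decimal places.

k = 1.4825

Let Y = ln v. Fitting Y = k·ln t + ln C by least squares:
XᵀX = [[13.7233, 7.8966]; [7.8966, 5]], rhs = [17.3968, 9.8401]ᵀ  (here Σln t = 7.8966, Σ(ln t)² = 13.7233, Σln v = 9.8401, Σln t·ln v = 17.3968).
Δ = 13.7233·5 − (7.8966)² = 6.2610; k = (17.3968·5 − 7.8966·9.8401)/6.2610 = 1.48246, ln C = (13.7233·9.8401 − 7.8966·17.3968)/6.2610 = -0.37326.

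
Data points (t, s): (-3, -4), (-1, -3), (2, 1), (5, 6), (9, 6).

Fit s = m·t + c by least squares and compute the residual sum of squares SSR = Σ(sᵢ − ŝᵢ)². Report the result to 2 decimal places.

Normal-equation sums: Σt·t = 120, Σt = 12, Σ1 = 5.
Moment sums: Σt·s = 101, Σs = 6.
det = 120·5 − 12² = 456.
m = (101·5 − 12·6)/456 = 433/456; c = (120·6 − 12·101)/456 = -41/38.
Residuals: -11/152, -443/456, 41/228, 1063/456, -223/152; SSR = 3907/456.

SSR = 8.57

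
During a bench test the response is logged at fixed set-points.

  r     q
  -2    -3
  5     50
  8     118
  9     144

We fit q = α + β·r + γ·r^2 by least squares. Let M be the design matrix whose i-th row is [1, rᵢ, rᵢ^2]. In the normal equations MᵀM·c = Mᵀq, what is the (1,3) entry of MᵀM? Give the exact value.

174

Row 1 ↔ basis 1, column 3 ↔ basis r^2, so (MᵀM)_{1,3} = Σᵢ r^2 = (1)·(4) + (1)·(25) + (1)·(64) + (1)·(81) = 174.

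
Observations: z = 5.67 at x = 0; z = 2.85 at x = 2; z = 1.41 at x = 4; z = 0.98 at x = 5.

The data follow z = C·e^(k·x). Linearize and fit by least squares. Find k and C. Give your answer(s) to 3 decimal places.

k = -0.351, C = 5.703

Taking logs, ln z = k·x + ln C, so regress ln z on x.
Σx = 11.0000, Σ(x)² = 45.0000, Σln z = 3.1059, Σx·ln z = 3.3680.
Normal system: [[45.0000, 11.0000]; [11.0000, 4]]·[k, ln C]ᵀ = [3.3680, 3.1059]ᵀ.
Slope k = (n·Σx·ln z − Σx·Σln z)/(n·Σ(x)² − (Σx)²) = (4·3.3680 − 11.0000·3.1059)/59.0000 = -0.35073; ln C = (Σln z − k·Σx)/n = 1.74097, so C = exp(1.74097) = 5.70290.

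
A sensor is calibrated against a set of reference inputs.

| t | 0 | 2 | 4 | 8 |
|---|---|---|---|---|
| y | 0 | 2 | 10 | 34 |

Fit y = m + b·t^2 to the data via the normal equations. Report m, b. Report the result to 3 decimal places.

m = 0.387, b = 0.529

Sums needed: Σ1 = 4, Σt^2 = 84, Σt^2·t^2 = 4368.
And Σy = 46, Σt^2·y = 2344.
Normal equations: [[4, 84]; [84, 4368]]·[m, b]ᵀ = [46, 2344]ᵀ.
Δ = 4·4368 − 84² = 10416.
m = (46·4368 − 84·2344)/10416 = 12/31; b = (4·2344 − 84·46)/10416 = 689/1302.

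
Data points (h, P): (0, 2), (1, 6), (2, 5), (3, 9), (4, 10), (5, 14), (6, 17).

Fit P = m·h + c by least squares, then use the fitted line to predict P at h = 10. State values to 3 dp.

MᵀM·[m, c]ᵀ = MᵀP reads: 91·m + 21·c = 255;  21·m + 7·c = 63.
(Σh·h = 91, Σh = 21, Σ1 = 7, Σh·P = 255, ΣP = 63.)
Δ = 91·7 − 21² = 196.
m = (255·7 − 21·63)/196 = 33/14; c = (91·63 − 21·255)/196 = 27/14.
At h = 10: P̂ = (33/14)·(10) + (27/14)·(1) = 51/2.

P̂ = 25.500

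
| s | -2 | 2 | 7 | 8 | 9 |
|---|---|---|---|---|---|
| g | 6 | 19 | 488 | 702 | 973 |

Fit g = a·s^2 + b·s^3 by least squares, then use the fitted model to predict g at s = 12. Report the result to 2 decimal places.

From the data, Σs^2·s^2 = 13090, Σs^2·s^3 = 108624, Σs^3·s^3 = 911362.
Right-hand side: Σs^2·g = 147753, Σs^3·g = 1236229.
XᵀX·[a, b]ᵀ = Xᵀg becomes [[13090, 108624]; [108624, 911362]]·[a, b]ᵀ = [147753, 1236229]ᵀ.
Eliminating b: 911362·(row 1) − 108624·(row 2) gives 130555204·a = 911362·147753 − 108624·1236229 = 372330690, so a = 186165345/65277602.
Then b = (1236229 − 108624·(186165345/65277602))/911362 = 66357869/65277602.
At s = 12: ĝ = (186165345/65277602)·(144) + (66357869/65277602)·(1728) = 70737103656/32638801.

ĝ = 2167.27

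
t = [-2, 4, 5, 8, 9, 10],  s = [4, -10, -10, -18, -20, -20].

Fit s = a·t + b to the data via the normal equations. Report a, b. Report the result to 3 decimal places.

Compute the Gram sums: Σt·t = 290, Σt = 34, Σ1 = 6.
Moment sums: Σt·s = -622, Σs = -74.
det = 290·6 − 34² = 584.
a = ((-622)·6 − 34·(-74))/584 = -152/73; b = (290·(-74) − 34·(-622))/584 = -39/73.

a = -2.082, b = -0.534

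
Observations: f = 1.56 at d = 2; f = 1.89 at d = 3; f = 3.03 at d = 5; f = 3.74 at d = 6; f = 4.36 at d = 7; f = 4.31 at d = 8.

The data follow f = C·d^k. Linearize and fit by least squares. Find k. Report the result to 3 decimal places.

k = 0.808

Taking logs, ln f = k·ln d + ln C, so regress ln f on ln d.
Σln d = 9.2183, Σ(ln d)² = 15.5987, Σln f = 6.4423, Σln d·ln f = 11.0585.
Equations: 15.5987·k + 9.2183·ln C = 11.0585;  9.2183·k + 6·ln C = 6.4423.
Δ = 15.5987·6 − (9.2183)² = 8.6152; k = (11.0585·6 − 9.2183·6.4423)/8.6152 = 0.80828, ln C = (15.5987·6.4423 − 9.2183·11.0585)/8.6152 = -0.16810.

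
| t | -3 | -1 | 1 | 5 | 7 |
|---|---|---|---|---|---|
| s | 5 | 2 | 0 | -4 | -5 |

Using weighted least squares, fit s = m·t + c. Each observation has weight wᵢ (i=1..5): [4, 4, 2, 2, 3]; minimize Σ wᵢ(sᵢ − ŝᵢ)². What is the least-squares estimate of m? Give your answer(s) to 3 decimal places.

m = -0.995

MᵀWM·[m, c]ᵀ = MᵀWs reads: 239·m + 17·c = -213;  17·m + 15·c = 5.
(Σwᵢ·t·t = 239, Σwᵢ·t = 17, Σwᵢ·1 = 15, Σwᵢ·t·s = -213, Σwᵢ·s = 5.)
Eliminating c: 15·(row 1) − 17·(row 2) gives 3296·m = 15·(-213) − 17·5 = -3280, so m = -205/206.
Then c = (5 − 17·(-205/206))/15 = 301/206.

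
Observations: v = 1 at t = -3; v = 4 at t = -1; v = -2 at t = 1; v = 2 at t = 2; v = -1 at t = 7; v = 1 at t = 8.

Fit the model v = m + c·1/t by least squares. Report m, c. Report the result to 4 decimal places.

Compute the Gram sums: Σ1 = 6, Σ1/t = 73/168, Σ1/t·1/t = 67657/28224.
For Mᵀv: Σv = 5, Σ1/t·v = -899/168.
Normal equations: [[6, 73/168]; [73/168, 67657/28224]]·[m, c]ᵀ = [5, -899/168]ᵀ.
Eliminating c: (67657/28224)·(row 1) − (73/168)·(row 2) gives (400613/28224)·m = (67657/28224)·5 − (73/168)·(-899/168) = 50489/3528, so m = 403912/400613.
Then c = ((-899/168) − (73/168)·(403912/400613))/(67657/28224) = -967512/400613.

m = 1.0082, c = -2.4151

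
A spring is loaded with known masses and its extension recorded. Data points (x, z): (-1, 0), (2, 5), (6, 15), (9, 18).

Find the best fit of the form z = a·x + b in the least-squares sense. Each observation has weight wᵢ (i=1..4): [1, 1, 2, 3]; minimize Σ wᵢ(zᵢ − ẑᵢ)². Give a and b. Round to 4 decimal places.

a = 1.8313, b = 2.2500

Sums needed: Σwᵢ·x·x = 320, Σwᵢ·x = 40, Σwᵢ·1 = 7.
Right-hand side: Σwᵢ·x·z = 676, Σwᵢ·z = 89.
Normal equations: [[320, 40]; [40, 7]]·[a, b]ᵀ = [676, 89]ᵀ.
Δ = 320·7 − 40² = 640.
a = (676·7 − 40·89)/640 = 293/160; b = (320·89 − 40·676)/640 = 9/4.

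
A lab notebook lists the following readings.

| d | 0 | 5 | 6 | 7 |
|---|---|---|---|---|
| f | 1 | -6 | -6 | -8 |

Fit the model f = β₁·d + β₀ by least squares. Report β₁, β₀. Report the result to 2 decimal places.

β₁ = -1.26, β₀ = 0.91

Compute the Gram sums: Σd·d = 110, Σd = 18, Σ1 = 4.
Right-hand side: Σd·f = -122, Σf = -19.
Δ = 110·4 − 18² = 116.
β₁ = ((-122)·4 − 18·(-19))/116 = -73/58; β₀ = (110·(-19) − 18·(-122))/116 = 53/58.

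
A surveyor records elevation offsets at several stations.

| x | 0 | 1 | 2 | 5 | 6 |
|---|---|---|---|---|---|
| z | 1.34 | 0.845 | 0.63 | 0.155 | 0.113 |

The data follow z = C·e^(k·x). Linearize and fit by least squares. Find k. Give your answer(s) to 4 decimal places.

Taking logs, ln z = k·x + ln C, so regress ln z on x.
XᵀX = [[66.0000, 14.0000]; [14.0000, 5]], rhs = [-23.4963, -4.3825]ᵀ  (here Σx = 14.0000, Σ(x)² = 66.0000, Σln z = -4.3825, Σx·ln z = -23.4963).
Δ = 66.0000·5 − (14.0000)² = 134.0000; k = (-23.4963·5 − 14.0000·-4.3825)/134.0000 = -0.41886, ln C = (66.0000·-4.3825 − 14.0000·-23.4963)/134.0000 = 0.29631.

k = -0.4189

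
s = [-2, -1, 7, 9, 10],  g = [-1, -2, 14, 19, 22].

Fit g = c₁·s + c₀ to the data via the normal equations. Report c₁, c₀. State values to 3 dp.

c₁ = 1.964, c₀ = 1.364

The normal equations are: 235·c₁ + 23·c₀ = 493;  23·c₁ + 5·c₀ = 52.
(Σs·s = 235, Σs = 23, Σ1 = 5, Σs·g = 493, Σg = 52.)
Δ = 235·5 − 23² = 646.
c₁ = (493·5 − 23·52)/646 = 1269/646; c₀ = (235·52 − 23·493)/646 = 881/646.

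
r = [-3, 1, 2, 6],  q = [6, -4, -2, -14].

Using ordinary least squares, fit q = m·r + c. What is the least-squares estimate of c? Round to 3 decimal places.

c = -0.244

From the data, Σr·r = 50, Σr = 6, Σ1 = 4.
For Xᵀq: Σr·q = -110, Σq = -14.
Δ = 50·4 − 6² = 164.
m = ((-110)·4 − 6·(-14))/164 = -89/41; c = (50·(-14) − 6·(-110))/164 = -10/41.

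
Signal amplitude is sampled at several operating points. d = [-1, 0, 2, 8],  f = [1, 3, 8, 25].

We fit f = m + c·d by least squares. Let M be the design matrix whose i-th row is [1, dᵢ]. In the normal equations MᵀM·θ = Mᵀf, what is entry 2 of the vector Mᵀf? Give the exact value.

Entry 2 ↔ basis d, so (Mᵀf)_{2} = Σᵢ (d)·fᵢ = (-1)·(1) + (0)·(3) + (2)·(8) + (8)·(25) = 215.

215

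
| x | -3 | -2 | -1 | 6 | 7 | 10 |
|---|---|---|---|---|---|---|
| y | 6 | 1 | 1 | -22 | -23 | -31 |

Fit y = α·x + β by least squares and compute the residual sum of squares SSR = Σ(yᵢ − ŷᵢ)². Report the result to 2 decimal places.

Normal-equation sums: Σx·x = 199, Σx = 17, Σ1 = 6.
Moment sums: Σx·y = -624, Σy = -68.
Eliminating β: 6·(row 1) − 17·(row 2) gives 905·α = 6·(-624) − 17·(-68) = -2588, so α = -2588/905.
Then β = ((-68) − 17·(-2588/905))/6 = -2924/905.
Residuals: 118/181, -1347/905, 1241/905, -1458/905, 45/181, 749/905; SSR = 7116/905.

SSR = 7.86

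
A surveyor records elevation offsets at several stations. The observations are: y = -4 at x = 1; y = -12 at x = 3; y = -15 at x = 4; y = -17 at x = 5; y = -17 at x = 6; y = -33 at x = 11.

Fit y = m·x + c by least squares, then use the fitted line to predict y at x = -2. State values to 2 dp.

ŷ = 2.98

Normal-equation sums: Σx·x = 208, Σx = 30, Σ1 = 6.
Moment sums: Σx·y = -650, Σy = -98.
Eliminating c: 6·(row 1) − 30·(row 2) gives 348·m = 6·(-650) − 30·(-98) = -960, so m = -80/29.
Then c = ((-98) − 30·(-80/29))/6 = -221/87.
At x = -2: ŷ = (-80/29)·(-2) + (-221/87)·(1) = 259/87.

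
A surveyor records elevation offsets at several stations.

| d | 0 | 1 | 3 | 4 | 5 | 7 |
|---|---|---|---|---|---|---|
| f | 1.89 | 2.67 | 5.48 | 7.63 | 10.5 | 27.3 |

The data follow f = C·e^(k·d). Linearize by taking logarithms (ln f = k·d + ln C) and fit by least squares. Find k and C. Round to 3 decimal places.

k = 0.373, C = 1.810

Let Y = ln f. Fitting Y = k·d + ln C by least squares:
Σd = 20.0000, Σ(d)² = 100.0000, Σln f = 11.0101, Σd·ln f = 49.1188.
Equations: 100.0000·k + 20.0000·ln C = 49.1188;  20.0000·k + 6·ln C = 11.0101.
Δ = 100.0000·6 − (20.0000)² = 200.0000; k = (49.1188·6 − 20.0000·11.0101)/200.0000 = 0.37255, ln C = (100.0000·11.0101 − 20.0000·49.1188)/200.0000 = 0.59317, so C = exp(0.59317) = 1.80972.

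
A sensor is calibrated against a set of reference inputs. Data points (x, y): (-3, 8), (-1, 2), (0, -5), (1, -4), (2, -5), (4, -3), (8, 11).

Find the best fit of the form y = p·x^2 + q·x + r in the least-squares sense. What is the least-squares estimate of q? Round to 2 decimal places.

From the data, Σx^2·x^2 = 4451, Σx^2·x = 557, Σx^2 = 95, Σx·x = 95, Σx = 11, Σ1 = 7.
Moment sums: Σx^2·y = 706, Σx·y = 36, Σy = 4.
Normal equations: [[4451, 557, 95]; [557, 95, 11]; [95, 11, 7]]·[p, q, r]ᵀ = [706, 36, 4]ᵀ.
Inverting the 3×3 Gram matrix, [p, q, r]ᵀ = [67432/139089, -300589/139089, -121105/46363]ᵀ.

q = -2.16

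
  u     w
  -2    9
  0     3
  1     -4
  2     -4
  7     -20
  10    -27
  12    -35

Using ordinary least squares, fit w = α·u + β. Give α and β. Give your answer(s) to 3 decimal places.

Entries of AᵀA: Σu·u = 302, Σu = 30, Σ1 = 7.
And Σu·w = -860, Σw = -78.
So AᵀA·[α, β]ᵀ = Aᵀw: [[302, 30]; [30, 7]]·[α, β]ᵀ = [-860, -78]ᵀ.
Eliminating β: 7·(row 1) − 30·(row 2) gives 1214·α = 7·(-860) − 30·(-78) = -3680, so α = -1840/607.
Then β = ((-78) − 30·(-1840/607))/7 = 1122/607.

α = -3.031, β = 1.848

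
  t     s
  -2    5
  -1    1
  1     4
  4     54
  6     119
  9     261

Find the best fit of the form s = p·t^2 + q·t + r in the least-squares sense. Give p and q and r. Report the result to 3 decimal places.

The normal equations are: 8131·p + 1001·q + 139·r = 26314;  1001·p + 139·q + 17·r = 3272;  139·p + 17·q + 6·r = 444.
Solving the 3×3 system (Gaussian elimination) gives p = 233043/77416, q = 158751/77416, r = -14980/9677.

p = 3.010, q = 2.051, r = -1.548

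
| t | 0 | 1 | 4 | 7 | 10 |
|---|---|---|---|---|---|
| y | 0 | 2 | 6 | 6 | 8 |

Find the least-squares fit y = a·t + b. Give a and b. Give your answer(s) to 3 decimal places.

Compute the Gram sums: Σt·t = 166, Σt = 22, Σ1 = 5.
For Aᵀy: Σt·y = 148, Σy = 22.
Normal equations: [[166, 22]; [22, 5]]·[a, b]ᵀ = [148, 22]ᵀ.
det = 166·5 − 22² = 346.
a = (148·5 − 22·22)/346 = 128/173; b = (166·22 − 22·148)/346 = 198/173.

a = 0.740, b = 1.145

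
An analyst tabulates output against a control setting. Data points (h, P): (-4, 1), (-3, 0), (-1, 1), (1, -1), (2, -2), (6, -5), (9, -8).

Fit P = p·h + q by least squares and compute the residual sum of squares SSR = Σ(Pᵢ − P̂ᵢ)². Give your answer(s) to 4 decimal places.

SSR = 4.7009

Entries of AᵀA: Σh·h = 148, Σh = 10, Σ1 = 7.
Right-hand side: Σh·P = -112, ΣP = -14.
Normal equations: [[148, 10]; [10, 7]]·[p, q]ᵀ = [-112, -14]ᵀ.
Eliminating q: 7·(row 1) − 10·(row 2) gives 936·p = 7·(-112) − 10·(-14) = -644, so p = -161/234.
Then q = ((-14) − 10·(-161/234))/7 = -119/117.
Residuals: -86/117, -245/234, 311/234, 55/78, 46/117, 17/117, -185/234; SSR = 550/117.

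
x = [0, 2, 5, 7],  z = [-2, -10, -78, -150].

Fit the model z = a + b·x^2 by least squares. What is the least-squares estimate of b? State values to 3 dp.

b = -3.064

Normal-equation sums: Σ1 = 4, Σx^2 = 78, Σx^2·x^2 = 3042.
And Σz = -240, Σx^2·z = -9340.
Eliminating b: 3042·(row 1) − 78·(row 2) gives 6084·a = 3042·(-240) − 78·(-9340) = -1560, so a = -10/39.
Then b = ((-9340) − 78·(-10/39))/3042 = -4660/1521.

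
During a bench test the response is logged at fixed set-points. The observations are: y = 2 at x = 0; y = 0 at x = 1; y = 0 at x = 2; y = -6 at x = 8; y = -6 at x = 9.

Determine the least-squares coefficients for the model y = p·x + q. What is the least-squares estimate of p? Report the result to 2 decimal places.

p = -0.89

The normal equations are: 150·p + 20·q = -102;  20·p + 5·q = -10.
(Σx·x = 150, Σx = 20, Σ1 = 5, Σx·y = -102, Σy = -10.)
Determinant 150·5 − 20² = 350.
p = ((-102)·5 − 20·(-10))/350 = -31/35; q = (150·(-10) − 20·(-102))/350 = 54/35.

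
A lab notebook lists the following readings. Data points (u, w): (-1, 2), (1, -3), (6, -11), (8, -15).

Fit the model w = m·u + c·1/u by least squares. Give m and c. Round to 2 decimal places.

m = -1.85, c = -0.65

With design matrix A, AᵀA = [[102, 4]; [4, 1177/576]] and Aᵀw = [-191, -209/24]ᵀ.
Δ = 102·(1177/576) − 4² = 18473/96.
m = ((-191)·(1177/576) − 4·(-209/24))/(18473/96) = -29249/15834; c = (102·(-209/24) − 4·(-191))/(18473/96) = -1704/2639.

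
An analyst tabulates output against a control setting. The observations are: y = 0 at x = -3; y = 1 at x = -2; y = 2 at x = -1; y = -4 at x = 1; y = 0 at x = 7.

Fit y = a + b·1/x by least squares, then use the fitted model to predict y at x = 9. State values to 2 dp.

ŷ = -0.92

MᵀM·[a, b]ᵀ = Mᵀy reads: 5·a + (-29/42)·b = -1;  (-29/42)·a + (4201/1764)·b = -13/2.
(Σ1 = 5, Σ1/x = -29/42, Σ1/x·1/x = 4201/1764, Σy = -1, Σ1/x·y = -13/2.)
Δ = 5·(4201/1764) − (-29/42)² = 5041/441.
a = ((-1)·(4201/1764) − (-29/42)·(-13/2))/(5041/441) = -6059/10082; b = (5·(-13/2) − (-29/42)·(-1))/(5041/441) = -14637/5041.
At x = 9: ŷ = (-6059/10082)·(1) + (-14637/5041)·(1/9) = -27935/30246.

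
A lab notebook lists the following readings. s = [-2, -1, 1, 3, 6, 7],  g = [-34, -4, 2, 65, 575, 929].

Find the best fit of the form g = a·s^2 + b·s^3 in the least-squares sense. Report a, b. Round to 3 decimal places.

From the data, Σs^2·s^2 = 3796, Σs^2·s^3 = 24794, Σs^3·s^3 = 165100.
Moment sums: Σs^2·g = 66668, Σs^3·g = 444880.
det = 3796·165100 − 24794² = 11977164.
a = (66668·165100 − 24794·444880)/11977164 = -1955660/998097; b = (3796·444880 − 24794·66668)/11977164 = 2983174/998097.

a = -1.959, b = 2.989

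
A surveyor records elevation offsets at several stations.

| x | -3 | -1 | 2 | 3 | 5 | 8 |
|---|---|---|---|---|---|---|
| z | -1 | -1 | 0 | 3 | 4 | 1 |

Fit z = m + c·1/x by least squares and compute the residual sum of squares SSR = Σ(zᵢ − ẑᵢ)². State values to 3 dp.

The normal system MᵀM·[m, c]ᵀ = Mᵀz is [[6, -7/40]; [-7/40, 22001/14400]]·[m, c]ᵀ = [6, 391/120]ᵀ.
Eliminating c: (22001/14400)·(row 1) − (-7/40)·(row 2) gives (8771/960)·m = (22001/14400)·6 − (-7/40)·(391/120) = 46739/4800, so m = 6677/6265.
Then c = ((391/120) − (-7/40)·(6677/6265))/(22001/14400) = 19776/8771.
Residuals: -57634/43855, 8286/43855, -96179/43855, 51866/43855, 21781/8771, -15244/43855; SSR = 625322/43855.

SSR = 14.259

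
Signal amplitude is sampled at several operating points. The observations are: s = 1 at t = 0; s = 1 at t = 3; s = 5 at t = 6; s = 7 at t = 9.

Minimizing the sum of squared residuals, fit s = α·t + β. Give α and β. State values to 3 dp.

α = 0.733, β = 0.200

Compute the Gram sums: Σt·t = 126, Σt = 18, Σ1 = 4.
For Xᵀs: Σt·s = 96, Σs = 14.
So XᵀX·[α, β]ᵀ = Xᵀs: [[126, 18]; [18, 4]]·[α, β]ᵀ = [96, 14]ᵀ.
Eliminating β: 4·(row 1) − 18·(row 2) gives 180·α = 4·96 − 18·14 = 132, so α = 11/15.
Then β = (14 − 18·(11/15))/4 = 1/5.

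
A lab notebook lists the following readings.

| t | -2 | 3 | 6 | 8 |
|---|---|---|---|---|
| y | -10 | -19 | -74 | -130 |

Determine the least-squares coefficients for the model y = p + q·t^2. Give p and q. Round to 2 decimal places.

p = -1.51, q = -2.01

From the data, Σ1 = 4, Σt^2 = 113, Σt^2·t^2 = 5489.
Right-hand side: Σy = -233, Σt^2·y = -11195.
So XᵀX·[p, q]ᵀ = Xᵀy: [[4, 113]; [113, 5489]]·[p, q]ᵀ = [-233, -11195]ᵀ.
Eliminating q: 5489·(row 1) − 113·(row 2) gives 9187·p = 5489·(-233) − 113·(-11195) = -13902, so p = -13902/9187.
Then q = ((-11195) − 113·(-13902/9187))/5489 = -18451/9187.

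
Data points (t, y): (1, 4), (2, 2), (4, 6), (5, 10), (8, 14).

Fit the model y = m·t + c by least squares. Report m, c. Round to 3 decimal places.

The normal equations are: 110·m + 20·c = 194;  20·m + 5·c = 36.
Eliminating c: 5·(row 1) − 20·(row 2) gives 150·m = 5·194 − 20·36 = 250, so m = 5/3.
Then c = (36 − 20·(5/3))/5 = 8/15.

m = 1.667, c = 0.533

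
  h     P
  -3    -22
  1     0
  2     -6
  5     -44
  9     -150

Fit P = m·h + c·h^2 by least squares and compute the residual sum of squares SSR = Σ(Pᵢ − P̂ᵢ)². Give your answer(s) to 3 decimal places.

With design matrix X, XᵀX = [[120, 836]; [836, 7284]] and XᵀP = [-1516, -13472]ᵀ.
Eliminating c: 7284·(row 1) − 836·(row 2) gives 175184·m = 7284·(-1516) − 836·(-13472) = 220048, so m = 13753/10949.
Then c = ((-13472) − 836·(13753/10949))/7284 = -21829/10949.
Residuals: -3158/10949, 8076/10949, -5884/10949, -4796/10949, 2022/10949; SSR = 12504/10949.

SSR = 1.142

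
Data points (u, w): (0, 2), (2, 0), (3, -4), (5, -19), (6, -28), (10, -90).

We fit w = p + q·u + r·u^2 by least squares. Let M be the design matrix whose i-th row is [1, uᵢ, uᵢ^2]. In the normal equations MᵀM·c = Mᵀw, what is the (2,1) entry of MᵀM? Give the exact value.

Row 2 ↔ basis u, column 1 ↔ basis 1, so (MᵀM)_{2,1} = Σᵢ u = (0)·(1) + (2)·(1) + (3)·(1) + (5)·(1) + (6)·(1) + (10)·(1) = 26.

26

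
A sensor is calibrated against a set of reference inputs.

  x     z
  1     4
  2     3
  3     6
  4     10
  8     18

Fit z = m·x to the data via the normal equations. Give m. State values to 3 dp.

Compute the Gram sums: Σx·x = 94.
For Mᵀz: Σx·z = 212.
m = 212/94 = 2.25532.

m = 2.255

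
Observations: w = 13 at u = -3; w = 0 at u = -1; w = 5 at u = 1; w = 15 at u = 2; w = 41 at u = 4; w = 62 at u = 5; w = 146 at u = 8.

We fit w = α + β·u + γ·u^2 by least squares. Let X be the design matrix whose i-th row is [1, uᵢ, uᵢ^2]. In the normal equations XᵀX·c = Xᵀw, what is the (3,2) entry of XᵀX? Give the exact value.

682

Row 3 ↔ basis u^2, column 2 ↔ basis u, so (XᵀX)_{3,2} = Σᵢ (u^2)·(u) = (9)·(-3) + (1)·(-1) + (1)·(1) + (4)·(2) + (16)·(4) + (25)·(5) + (64)·(8) = 682.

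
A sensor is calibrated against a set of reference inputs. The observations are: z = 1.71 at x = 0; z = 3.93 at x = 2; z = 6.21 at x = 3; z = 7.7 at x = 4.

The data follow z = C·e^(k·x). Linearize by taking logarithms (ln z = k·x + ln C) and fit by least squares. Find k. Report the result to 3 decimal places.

k = 0.388

With ln zᵢ as the transformed response and xᵢ as the regressor:
Σx = 9.0000, Σ(x)² = 29.0000, Σln z = 5.7725, Σx·ln z = 16.3806.
Equations: 29.0000·k + 9.0000·ln C = 16.3806;  9.0000·k + 4·ln C = 5.7725.
Slope k = (n·Σx·ln z − Σx·Σln z)/(n·Σ(x)² − (Σx)²) = (4·16.3806 − 9.0000·5.7725)/35.0000 = 0.38771; ln C = (Σln z − k·Σx)/n = 0.57077.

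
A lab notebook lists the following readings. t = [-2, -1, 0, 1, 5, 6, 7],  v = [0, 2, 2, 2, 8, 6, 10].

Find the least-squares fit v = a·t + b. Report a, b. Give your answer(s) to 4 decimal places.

a = 0.9748, b = 2.0576

The normal system XᵀX·[a, b]ᵀ = Xᵀv is [[116, 16]; [16, 7]]·[a, b]ᵀ = [146, 30]ᵀ.
Determinant 116·7 − 16² = 556.
a = (146·7 − 16·30)/556 = 271/278; b = (116·30 − 16·146)/556 = 286/139.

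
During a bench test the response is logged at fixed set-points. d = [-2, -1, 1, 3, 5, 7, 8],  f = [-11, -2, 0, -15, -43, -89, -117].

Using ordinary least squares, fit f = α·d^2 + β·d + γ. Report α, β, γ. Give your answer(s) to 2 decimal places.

Normal-equation sums: Σd^2·d^2 = 7221, Σd^2·d = 999, Σd^2 = 153, Σd·d = 153, Σd = 21, Σ1 = 7.
And Σd^2·f = -13105, Σd·f = -1795, Σf = -277.
Normal equations: [[7221, 999, 153]; [999, 153, 21]; [153, 21, 7]]·[α, β, γ]ᵀ = [-13105, -1795, -277]ᵀ.
Row-reducing yields α = -4433/2229, β = 40844/33435, γ = 2596/11145.

α = -1.99, β = 1.22, γ = 0.23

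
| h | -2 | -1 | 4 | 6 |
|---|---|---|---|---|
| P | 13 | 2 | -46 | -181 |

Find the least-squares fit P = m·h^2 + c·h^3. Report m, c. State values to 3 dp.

m = 1.293, c = -1.052

Sums needed: Σh^2·h^2 = 1569, Σh^2·h^3 = 8767, Σh^3·h^3 = 50817.
And Σh^2·P = -7198, Σh^3·P = -42146.
Δ = 1569·50817 − 8767² = 2871584.
m = ((-7198)·50817 − 8767·(-42146))/2871584 = 116038/89737; c = (1569·(-42146) − 8767·(-7198))/2871584 = -94444/89737.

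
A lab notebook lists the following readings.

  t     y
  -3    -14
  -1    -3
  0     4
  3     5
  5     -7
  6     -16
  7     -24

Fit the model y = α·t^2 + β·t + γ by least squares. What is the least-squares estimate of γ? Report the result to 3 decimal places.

Normal-equation sums: Σt^2·t^2 = 4485, Σt^2·t = 683, Σt^2 = 129, Σt·t = 129, Σt = 17, Σ1 = 7.
Right-hand side: Σt^2·y = -2011, Σt·y = -239, Σy = -55.
XᵀX·[α, β, γ]ᵀ = Xᵀy becomes [[4485, 683, 129]; [683, 129, 17]; [129, 17, 7]]·[α, β, γ]ᵀ = [-2011, -239, -55]ᵀ.
Row-reducing yields α = -84893/84329, β = 256463/84329, γ = 279033/84329.

γ = 3.309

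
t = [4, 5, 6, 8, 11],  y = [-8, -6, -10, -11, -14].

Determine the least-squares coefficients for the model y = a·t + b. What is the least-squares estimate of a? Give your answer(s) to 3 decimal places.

a = -1.000

The normal equations are: 262·a + 34·b = -364;  34·a + 5·b = -49.
Δ = 262·5 − 34² = 154.
a = ((-364)·5 − 34·(-49))/154 = -1; b = (262·(-49) − 34·(-364))/154 = -3.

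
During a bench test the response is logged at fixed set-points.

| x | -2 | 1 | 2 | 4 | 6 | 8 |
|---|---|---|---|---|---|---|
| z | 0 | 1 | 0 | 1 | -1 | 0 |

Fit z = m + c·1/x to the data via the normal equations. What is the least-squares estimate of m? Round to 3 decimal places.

m = -0.009

Setting ∂/∂m … = 0 gives: 6·m + (37/24)·c = 1;  (37/24)·m + (925/576)·c = 13/12.
(Σ1 = 6, Σ1/x = 37/24, Σ1/x·1/x = 925/576, Σz = 1, Σ1/x·z = 13/12.)
Δ = 6·(925/576) − (37/24)² = 4181/576.
m = (1·(925/576) − (37/24)·(13/12))/(4181/576) = -1/113; c = (6·(13/12) − (37/24)·1)/(4181/576) = 2856/4181.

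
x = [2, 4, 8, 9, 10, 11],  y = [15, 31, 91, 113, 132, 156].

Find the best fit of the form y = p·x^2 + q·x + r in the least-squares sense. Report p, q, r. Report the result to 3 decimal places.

p = 0.986, q = 2.967, r = 4.491

The normal system MᵀM·[p, q, r]ᵀ = Mᵀy is [[35570, 3644, 386]; [3644, 386, 44]; [386, 44, 6]]·[p, q, r]ᵀ = [47609, 4935, 538]ᵀ.
Row-reducing yields p = 5477/5556, q = 41209/13890, r = 41591/9260.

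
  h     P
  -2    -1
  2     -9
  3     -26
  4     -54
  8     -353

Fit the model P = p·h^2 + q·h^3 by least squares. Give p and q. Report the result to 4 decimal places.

Normal-equation sums: Σh^2·h^2 = 4465, Σh^2·h^3 = 34035, Σh^3·h^3 = 267097.
And Σh^2·P = -23730, Σh^3·P = -184958.
So MᵀM·[p, q]ᵀ = MᵀP: [[4465, 34035]; [34035, 267097]]·[p, q]ᵀ = [-23730, -184958]ᵀ.
Determinant 4465·267097 − 34035² = 34206880.
p = ((-23730)·267097 − 34035·(-184958))/34206880 = -1079157/855172; q = (4465·(-184958) − 34035·(-23730))/34206880 = -454673/855172.

p = -1.2619, q = -0.5317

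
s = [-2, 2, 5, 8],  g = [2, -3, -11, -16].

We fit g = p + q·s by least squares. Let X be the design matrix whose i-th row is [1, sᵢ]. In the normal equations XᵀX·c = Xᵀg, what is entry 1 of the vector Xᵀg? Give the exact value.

-28

Entry 1 ↔ basis 1, so (Xᵀg)_{1} = Σᵢ gᵢ = (1)·(2) + (1)·(-3) + (1)·(-11) + (1)·(-16) = -28.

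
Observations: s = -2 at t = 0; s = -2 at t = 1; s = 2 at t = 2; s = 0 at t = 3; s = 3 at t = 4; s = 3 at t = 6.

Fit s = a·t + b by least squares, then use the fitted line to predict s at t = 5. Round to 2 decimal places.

Compute the Gram sums: Σt·t = 66, Σt = 16, Σ1 = 6.
For Xᵀs: Σt·s = 32, Σs = 4.
XᵀX·[a, b]ᵀ = Xᵀs becomes [[66, 16]; [16, 6]]·[a, b]ᵀ = [32, 4]ᵀ.
det = 66·6 − 16² = 140.
a = (32·6 − 16·4)/140 = 32/35; b = (66·4 − 16·32)/140 = -62/35.
At t = 5: ŝ = (32/35)·(5) + (-62/35)·(1) = 14/5.

ŝ = 2.80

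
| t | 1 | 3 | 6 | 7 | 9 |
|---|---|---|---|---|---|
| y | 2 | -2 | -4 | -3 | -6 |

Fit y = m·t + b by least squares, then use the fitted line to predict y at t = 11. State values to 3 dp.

XᵀX·[m, b]ᵀ = Xᵀy reads: 176·m + 26·b = -103;  26·m + 5·b = -13.
Δ = 176·5 − 26² = 204.
m = ((-103)·5 − 26·(-13))/204 = -59/68; b = (176·(-13) − 26·(-103))/204 = 65/34.
At t = 11: ŷ = (-59/68)·(11) + (65/34)·(1) = -519/68.

ŷ = -7.632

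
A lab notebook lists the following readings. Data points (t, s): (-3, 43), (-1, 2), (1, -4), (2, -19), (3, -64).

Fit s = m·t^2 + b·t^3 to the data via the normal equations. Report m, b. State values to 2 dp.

m = -1.13, b = -1.98

Sums needed: Σt^2·t^2 = 180, Σt^2·t^3 = 32, Σt^3·t^3 = 1524.
For Xᵀs: Σt^2·s = -267, Σt^3·s = -3047.
So XᵀX·[m, b]ᵀ = Xᵀs: [[180, 32]; [32, 1524]]·[m, b]ᵀ = [-267, -3047]ᵀ.
Determinant 180·1524 − 32² = 273296.
m = ((-267)·1524 − 32·(-3047))/273296 = -77351/68324; b = (180·(-3047) − 32·(-267))/273296 = -134979/68324.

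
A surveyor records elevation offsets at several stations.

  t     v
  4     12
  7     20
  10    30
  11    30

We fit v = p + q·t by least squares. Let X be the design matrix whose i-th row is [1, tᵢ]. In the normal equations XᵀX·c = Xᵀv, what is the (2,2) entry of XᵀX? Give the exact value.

286

Row 2 ↔ basis t, column 2 ↔ basis t, so (XᵀX)_{2,2} = Σᵢ (t)·(t) = (4)·(4) + (7)·(7) + (10)·(10) + (11)·(11) = 286.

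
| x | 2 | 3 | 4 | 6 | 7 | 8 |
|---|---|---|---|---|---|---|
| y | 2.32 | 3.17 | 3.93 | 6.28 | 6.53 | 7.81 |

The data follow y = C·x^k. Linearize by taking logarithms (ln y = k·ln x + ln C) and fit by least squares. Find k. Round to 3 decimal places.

k = 0.881

Let Y = ln y. Fitting Y = k·ln x + ln C by least squares:
Σln x = 8.9952, Σ(ln x)² = 14.9303, Σln y = 9.1331, Σln x·ln y = 14.9657.
Equations: 14.9303·k + 8.9952·ln C = 14.9657;  8.9952·k + 6·ln C = 9.1331.
Slope k = (n·Σln x·ln y − Σln x·Σln y)/(n·Σ(ln x)² − (Σln x)²) = (6·14.9657 − 8.9952·9.1331)/8.6686 = 0.88138; ln C = (Σln y − k·Σln x)/n = 0.20082.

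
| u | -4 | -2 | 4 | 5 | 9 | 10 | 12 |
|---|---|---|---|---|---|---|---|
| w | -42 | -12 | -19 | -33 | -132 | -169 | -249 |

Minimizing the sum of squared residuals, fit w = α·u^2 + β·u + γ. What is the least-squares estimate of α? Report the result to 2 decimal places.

α = -1.99

Sums needed: Σu^2·u^2 = 38450, Σu^2·u = 3574, Σu^2 = 386, Σu·u = 386, Σu = 34, Σ1 = 7.
Right-hand side: Σu^2·w = -65297, Σu·w = -5915, Σw = -656.
Normal equations: [[38450, 3574, 386]; [3574, 386, 34]; [386, 34, 7]]·[α, β, γ]ᵀ = [-65297, -5915, -656]ᵀ.
Inverting the 3×3 Gram matrix, [α, β, γ]ᵀ = [-1571159/790908, 2315803/790908, 105886/65909]ᵀ.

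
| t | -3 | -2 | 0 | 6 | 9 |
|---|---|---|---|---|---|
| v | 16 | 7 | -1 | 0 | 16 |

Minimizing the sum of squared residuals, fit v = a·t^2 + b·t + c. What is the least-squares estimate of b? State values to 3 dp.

Normal-equation sums: Σt^2·t^2 = 7954, Σt^2·t = 910, Σt^2 = 130, Σt·t = 130, Σt = 10, Σ1 = 5.
And Σt^2·v = 1468, Σt·v = 82, Σv = 38.
So AᵀA·[a, b, c]ᵀ = Aᵀv: [[7954, 910, 130]; [910, 130, 10]; [130, 10, 5]]·[a, b, c]ᵀ = [1468, 82, 38]ᵀ.
Row-reducing yields a = 815/1344, b = -23713/6720, c = -621/560.

b = -3.529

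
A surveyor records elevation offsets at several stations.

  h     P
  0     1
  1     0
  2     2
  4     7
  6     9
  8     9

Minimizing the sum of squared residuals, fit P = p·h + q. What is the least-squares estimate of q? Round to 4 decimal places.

q = 0.2456

With design matrix X, XᵀX = [[121, 21]; [21, 6]] and XᵀP = [158, 28]ᵀ.
Eliminating q: 6·(row 1) − 21·(row 2) gives 285·p = 6·158 − 21·28 = 360, so p = 24/19.
Then q = (28 − 21·(24/19))/6 = 14/57.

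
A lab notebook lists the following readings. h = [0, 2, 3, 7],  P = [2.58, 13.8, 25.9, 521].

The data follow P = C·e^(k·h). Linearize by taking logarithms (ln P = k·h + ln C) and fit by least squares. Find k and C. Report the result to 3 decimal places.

Taking logs, ln P = k·h + ln C, so regress ln P on h.
Σh = 12.0000, Σ(h)² = 62.0000, Σln P = 13.0825, Σh·ln P = 58.8023.
Equations: 62.0000·k + 12.0000·ln C = 58.8023;  12.0000·k + 4·ln C = 13.0825.
Δ = 62.0000·4 − (12.0000)² = 104.0000; k = (58.8023·4 − 12.0000·13.0825)/104.0000 = 0.75211, ln C = (62.0000·13.0825 − 12.0000·58.8023)/104.0000 = 1.01427, so C = exp(1.01427) = 2.75735.

k = 0.752, C = 2.757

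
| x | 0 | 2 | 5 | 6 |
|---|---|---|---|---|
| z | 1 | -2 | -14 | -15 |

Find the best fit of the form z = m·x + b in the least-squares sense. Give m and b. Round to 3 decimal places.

m = -2.923, b = 2.000

Compute the Gram sums: Σx·x = 65, Σx = 13, Σ1 = 4.
And Σx·z = -164, Σz = -30.
Eliminating b: 4·(row 1) − 13·(row 2) gives 91·m = 4·(-164) − 13·(-30) = -266, so m = -38/13.
Then b = ((-30) − 13·(-38/13))/4 = 2.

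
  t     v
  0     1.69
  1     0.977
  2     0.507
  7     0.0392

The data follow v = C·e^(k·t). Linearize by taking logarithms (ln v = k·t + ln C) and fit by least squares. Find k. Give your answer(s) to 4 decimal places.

k = -0.5349

Taking logs, ln v = k·t + ln C, so regress ln v on t.
Σt = 10.0000, Σ(t)² = 54.0000, Σln v = -3.4169, Σt·ln v = -24.0553.
Equations: 54.0000·k + 10.0000·ln C = -24.0553;  10.0000·k + 4·ln C = -3.4169.
Δ = 54.0000·4 − (10.0000)² = 116.0000; k = (-24.0553·4 − 10.0000·-3.4169)/116.0000 = -0.53494, ln C = (54.0000·-3.4169 − 10.0000·-24.0553)/116.0000 = 0.48312.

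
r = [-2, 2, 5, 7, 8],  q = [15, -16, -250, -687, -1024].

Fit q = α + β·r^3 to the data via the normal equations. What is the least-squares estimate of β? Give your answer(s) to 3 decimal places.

Compute the Gram sums: Σ1 = 5, Σr^3 = 980, Σr^3·r^3 = 395546.
For Aᵀq: Σq = -1962, Σr^3·q = -791427.
Normal equations: [[5, 980]; [980, 395546]]·[α, β]ᵀ = [-1962, -791427]ᵀ.
Δ = 5·395546 − 980² = 1017330.
α = ((-1962)·395546 − 980·(-791427))/1017330 = -77132/169555; β = (5·(-791427) − 980·(-1962))/1017330 = -135625/67822.

β = -2.000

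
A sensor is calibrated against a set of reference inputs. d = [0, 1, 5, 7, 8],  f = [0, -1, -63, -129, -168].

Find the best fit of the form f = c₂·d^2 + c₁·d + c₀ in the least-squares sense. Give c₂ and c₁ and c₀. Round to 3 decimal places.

c₂ = -2.797, c₁ = 1.266, c₀ = 0.249

MᵀM·[c₂, c₁, c₀]ᵀ = Mᵀf reads: 7123·c₂ + 981·c₁ + 139·c₀ = -18649;  981·c₂ + 139·c₁ + 21·c₀ = -2563;  139·c₂ + 21·c₁ + 5·c₀ = -361.
Row-reducing yields c₂ = -13601/4862, c₁ = 6157/4862, c₀ = 606/2431.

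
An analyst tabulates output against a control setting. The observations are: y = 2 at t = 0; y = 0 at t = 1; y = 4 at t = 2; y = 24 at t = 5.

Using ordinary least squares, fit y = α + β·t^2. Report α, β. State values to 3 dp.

α = 0.468, β = 0.938

Normal-equation sums: Σ1 = 4, Σt^2 = 30, Σt^2·t^2 = 642.
Right-hand side: Σy = 30, Σt^2·y = 616.
So XᵀX·[α, β]ᵀ = Xᵀy: [[4, 30]; [30, 642]]·[α, β]ᵀ = [30, 616]ᵀ.
Determinant 4·642 − 30² = 1668.
α = (30·642 − 30·616)/1668 = 65/139; β = (4·616 − 30·30)/1668 = 391/417.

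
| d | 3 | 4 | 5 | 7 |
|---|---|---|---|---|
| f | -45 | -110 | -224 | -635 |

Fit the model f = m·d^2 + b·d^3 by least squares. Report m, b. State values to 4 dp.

m = 1.0998, b = -2.0085

Entries of XᵀX: Σd^2·d^2 = 3363, Σd^2·d^3 = 21199, Σd^3·d^3 = 138099.
For Xᵀf: Σd^2·f = -38880, Σd^3·f = -254060.
det = 3363·138099 − 21199² = 15029336.
m = ((-38880)·138099 − 21199·(-254060))/15029336 = 590315/536762; b = (3363·(-254060) − 21199·(-38880))/15029336 = -1078095/536762.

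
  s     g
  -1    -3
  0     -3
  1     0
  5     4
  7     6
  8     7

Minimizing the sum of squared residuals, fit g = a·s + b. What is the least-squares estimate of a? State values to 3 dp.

Entries of XᵀX: Σs·s = 140, Σs = 20, Σ1 = 6.
Moment sums: Σs·g = 121, Σg = 11.
XᵀX·[a, b]ᵀ = Xᵀg becomes [[140, 20]; [20, 6]]·[a, b]ᵀ = [121, 11]ᵀ.
Determinant 140·6 − 20² = 440.
a = (121·6 − 20·11)/440 = 23/20; b = (140·11 − 20·121)/440 = -2.

a = 1.150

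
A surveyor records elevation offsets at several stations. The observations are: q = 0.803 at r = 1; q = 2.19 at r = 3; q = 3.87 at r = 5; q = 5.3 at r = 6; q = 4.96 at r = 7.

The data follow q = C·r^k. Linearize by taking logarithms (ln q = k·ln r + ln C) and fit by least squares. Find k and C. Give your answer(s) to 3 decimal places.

k = 0.989, C = 0.789

Let Y = ln q. Fitting Y = k·ln r + ln C by least squares:
AᵀA = [[10.7942, 6.4457]; [6.4457, 5]], rhs = [9.1435, 5.1869]ᵀ  (here Σln r = 6.4457, Σ(ln r)² = 10.7942, Σln q = 5.1869, Σln r·ln q = 9.1435).
Δ = 10.7942·5 − (6.4457)² = 12.4237; k = (9.1435·5 − 6.4457·5.1869)/12.4237 = 0.98879, ln C = (10.7942·5.1869 − 6.4457·9.1435)/12.4237 = -0.23731, so C = exp(-0.23731) = 0.78874.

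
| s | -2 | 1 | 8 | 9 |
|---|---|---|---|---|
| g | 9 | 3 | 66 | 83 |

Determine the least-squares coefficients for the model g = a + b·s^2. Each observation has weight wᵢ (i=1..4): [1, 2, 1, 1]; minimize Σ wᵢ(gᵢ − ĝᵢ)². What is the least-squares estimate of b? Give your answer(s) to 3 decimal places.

The normal system AᵀWA·[a, b]ᵀ = AᵀWg is [[5, 151]; [151, 10675]]·[a, b]ᵀ = [164, 10989]ᵀ.
det = 5·10675 − 151² = 30574.
a = (164·10675 − 151·10989)/30574 = 91361/30574; b = (5·10989 − 151·164)/30574 = 30181/30574.

b = 0.987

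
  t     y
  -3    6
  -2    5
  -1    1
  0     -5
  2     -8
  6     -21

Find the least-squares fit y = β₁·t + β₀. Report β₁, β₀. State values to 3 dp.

β₁ = -3.069, β₀ = -2.644

Compute the Gram sums: Σt·t = 54, Σt = 2, Σ1 = 6.
For Mᵀy: Σt·y = -171, Σy = -22.
Normal equations: [[54, 2]; [2, 6]]·[β₁, β₀]ᵀ = [-171, -22]ᵀ.
Δ = 54·6 − 2² = 320.
β₁ = ((-171)·6 − 2·(-22))/320 = -491/160; β₀ = (54·(-22) − 2·(-171))/320 = -423/160.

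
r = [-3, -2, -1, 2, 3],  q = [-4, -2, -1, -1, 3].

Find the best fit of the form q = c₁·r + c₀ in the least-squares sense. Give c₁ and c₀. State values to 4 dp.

c₁ = 0.8582, c₀ = -0.8284

Entries of AᵀA: Σr·r = 27, Σr = -1, Σ1 = 5.
And Σr·q = 24, Σq = -5.
Normal equations: [[27, -1]; [-1, 5]]·[c₁, c₀]ᵀ = [24, -5]ᵀ.
Eliminating c₀: 5·(row 1) − (-1)·(row 2) gives 134·c₁ = 5·24 − (-1)·(-5) = 115, so c₁ = 115/134.
Then c₀ = ((-5) − (-1)·(115/134))/5 = -111/134.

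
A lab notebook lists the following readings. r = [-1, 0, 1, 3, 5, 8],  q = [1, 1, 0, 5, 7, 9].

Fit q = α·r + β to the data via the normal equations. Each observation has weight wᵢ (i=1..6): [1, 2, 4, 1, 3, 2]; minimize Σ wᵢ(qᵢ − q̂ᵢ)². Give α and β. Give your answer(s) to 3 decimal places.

α = 1.157, β = 0.322

Setting ∂/∂α … = 0 gives: 217·α + 37·β = 263;  37·α + 13·β = 47.
(Σwᵢ·r·r = 217, Σwᵢ·r = 37, Σwᵢ·1 = 13, Σwᵢ·r·q = 263, Σwᵢ·q = 47.)
Δ = 217·13 − 37² = 1452.
α = (263·13 − 37·47)/1452 = 140/121; β = (217·47 − 37·263)/1452 = 39/121.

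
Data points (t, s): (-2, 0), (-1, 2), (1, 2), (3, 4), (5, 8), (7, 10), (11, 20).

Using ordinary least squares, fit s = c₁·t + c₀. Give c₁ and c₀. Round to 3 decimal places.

c₁ = 1.443, c₀ = 1.624

The normal equations are: 210·c₁ + 24·c₀ = 342;  24·c₁ + 7·c₀ = 46.
det = 210·7 − 24² = 894.
c₁ = (342·7 − 24·46)/894 = 215/149; c₀ = (210·46 − 24·342)/894 = 242/149.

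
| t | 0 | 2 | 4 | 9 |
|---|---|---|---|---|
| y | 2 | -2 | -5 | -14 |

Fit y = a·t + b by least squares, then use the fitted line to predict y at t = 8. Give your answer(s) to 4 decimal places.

ŷ = -12.2291

Setting ∂/∂a … = 0 gives: 101·a + 15·b = -150;  15·a + 4·b = -19.
(Σt·t = 101, Σt = 15, Σ1 = 4, Σt·y = -150, Σy = -19.)
Eliminating b: 4·(row 1) − 15·(row 2) gives 179·a = 4·(-150) − 15·(-19) = -315, so a = -315/179.
Then b = ((-19) − 15·(-315/179))/4 = 331/179.
At t = 8: ŷ = (-315/179)·(8) + (331/179)·(1) = -2189/179.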